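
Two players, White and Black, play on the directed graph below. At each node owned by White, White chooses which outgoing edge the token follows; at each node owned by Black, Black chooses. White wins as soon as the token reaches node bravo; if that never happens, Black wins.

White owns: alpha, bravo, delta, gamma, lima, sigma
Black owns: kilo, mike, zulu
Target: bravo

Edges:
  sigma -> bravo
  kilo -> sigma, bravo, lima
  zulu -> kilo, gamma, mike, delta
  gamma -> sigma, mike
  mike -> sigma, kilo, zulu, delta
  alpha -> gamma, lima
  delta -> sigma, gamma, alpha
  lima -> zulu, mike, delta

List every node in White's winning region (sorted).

alpha, bravo, delta, gamma, kilo, lima, sigma

A0 = {bravo}
A1: add {sigma} — sigma (White) has sigma→bravo.
A2: add {delta, gamma} — gamma (White) has gamma→sigma; delta (White) has delta→sigma.
A3: add {alpha, lima} — alpha (White) has alpha→gamma; lima (White) has lima→delta.
A4: add {kilo} — kilo (Black): all of {sigma, bravo, lima} already in.
A5 = A4; e.g. zulu (Black) can still go to mike. Fixed point.
White's winning region = {alpha, bravo, delta, gamma, kilo, lima, sigma}.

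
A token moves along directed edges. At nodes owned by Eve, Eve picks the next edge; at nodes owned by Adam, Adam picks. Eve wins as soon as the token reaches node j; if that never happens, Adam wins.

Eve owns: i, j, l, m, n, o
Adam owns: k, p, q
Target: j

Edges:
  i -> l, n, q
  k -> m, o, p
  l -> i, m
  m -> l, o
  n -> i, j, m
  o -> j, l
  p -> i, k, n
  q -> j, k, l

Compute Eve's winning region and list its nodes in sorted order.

i, j, l, m, n, o

A0 = {j}
A1: add {n, o} — n (Eve) has n→j; o (Eve) has o→j.
A2: add {i, m} — i (Eve) has i→n; m (Eve) has m→o.
A3: add {l} — l (Eve) has l→i.
A4 = A3; e.g. k (Adam) can still go to p. Fixed point.
Eve's winning region = {i, j, l, m, n, o}.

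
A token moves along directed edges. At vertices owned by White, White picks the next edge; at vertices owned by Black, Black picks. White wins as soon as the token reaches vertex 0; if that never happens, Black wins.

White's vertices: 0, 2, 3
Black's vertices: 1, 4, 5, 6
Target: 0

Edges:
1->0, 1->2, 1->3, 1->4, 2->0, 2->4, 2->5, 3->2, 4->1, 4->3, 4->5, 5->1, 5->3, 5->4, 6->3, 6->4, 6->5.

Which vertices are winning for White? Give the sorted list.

A0 = {0}
A1: add {2} — 2 (White) has 2→0.
A2: add {3} — 3 (White) has 3→2.
A3 = A2; e.g. 1 (Black) can still go to 4. Fixed point.
White's winning region = {0, 2, 3}.

0, 2, 3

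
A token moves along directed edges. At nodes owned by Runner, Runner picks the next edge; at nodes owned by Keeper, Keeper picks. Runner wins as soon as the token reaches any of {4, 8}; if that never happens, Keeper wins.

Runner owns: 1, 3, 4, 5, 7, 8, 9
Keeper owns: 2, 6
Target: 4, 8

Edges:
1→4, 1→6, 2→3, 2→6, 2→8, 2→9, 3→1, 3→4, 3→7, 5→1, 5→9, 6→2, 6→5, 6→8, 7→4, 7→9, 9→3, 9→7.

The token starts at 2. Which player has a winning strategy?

Keeper

A0 = {4, 8}
A1: add {1, 3, 7} — 1 (Runner) has 1→4; 3 (Runner) has 3→4; 7 (Runner) has 7→4.
A2: add {5, 9} — 5 (Runner) has 5→1; 9 (Runner) has 9→3.
A3 = A2; e.g. 2 (Keeper) can still go to 6. Fixed point.
2 never enters the attractor, so Keeper can avoid the target forever.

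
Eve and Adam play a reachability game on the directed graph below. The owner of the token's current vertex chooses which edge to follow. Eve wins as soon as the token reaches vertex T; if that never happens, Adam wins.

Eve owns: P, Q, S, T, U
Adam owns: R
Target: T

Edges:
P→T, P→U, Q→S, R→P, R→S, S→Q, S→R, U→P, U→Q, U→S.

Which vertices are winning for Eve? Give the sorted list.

A0 = {T}
A1: add {P} — P (Eve) has P→T.
A2: add {U} — U (Eve) has U→P.
A3 = A2; e.g. Q (Eve) has no edge into A2. Fixed point.
Eve's winning region = {P, T, U}.

P, T, U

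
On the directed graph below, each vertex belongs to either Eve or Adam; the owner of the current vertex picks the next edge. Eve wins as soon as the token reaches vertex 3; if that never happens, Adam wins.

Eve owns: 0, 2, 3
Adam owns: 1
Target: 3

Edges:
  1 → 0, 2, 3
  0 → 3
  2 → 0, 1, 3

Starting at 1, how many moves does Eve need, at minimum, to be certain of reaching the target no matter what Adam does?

2

A0 = {3}
A1: add {0, 2} — 0 (Eve) has 0→3; 2 (Eve) has 2→3.
A2: add {1} — 1 (Adam): all of {0, 2, 3} already in.
A2 = all vertices. Fixed point.
1 enters the attractor at level 2, so Eve can force the target in 2 moves from there.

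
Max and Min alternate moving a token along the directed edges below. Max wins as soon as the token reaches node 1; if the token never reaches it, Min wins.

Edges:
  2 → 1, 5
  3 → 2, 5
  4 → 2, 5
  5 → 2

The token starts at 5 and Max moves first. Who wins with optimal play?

Min

Track states (vertex, player-to-move).
A0 = {(1,Max), (1,Min)}
A1: add {(2,Max)}.
A2: add {(5,Min)}.
A3: add {(3,Max), (4,Max)}.
A4 = A3; e.g. (2,Min) stays out. (5,Max) never enters ⇒ Min avoids the target.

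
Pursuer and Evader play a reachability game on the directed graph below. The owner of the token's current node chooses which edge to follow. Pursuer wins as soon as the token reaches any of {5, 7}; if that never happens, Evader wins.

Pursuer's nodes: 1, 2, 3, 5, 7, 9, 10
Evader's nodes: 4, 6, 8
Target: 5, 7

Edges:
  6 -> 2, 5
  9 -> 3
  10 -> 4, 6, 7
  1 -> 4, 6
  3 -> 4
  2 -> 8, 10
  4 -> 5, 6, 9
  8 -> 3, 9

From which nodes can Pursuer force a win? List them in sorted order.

A0 = {5, 7}
A1: add {10} — 10 (Pursuer) has 10→7.
A2: add {2} — 2 (Pursuer) has 2→10.
A3: add {6} — 6 (Evader): all of {2, 5} already in.
A4: add {1} — 1 (Pursuer) has 1→6.
A5 = A4; e.g. 3 (Pursuer) has no edge into A4. Fixed point.
Pursuer's winning region = {1, 2, 5, 6, 7, 10}.

1, 2, 5, 6, 7, 10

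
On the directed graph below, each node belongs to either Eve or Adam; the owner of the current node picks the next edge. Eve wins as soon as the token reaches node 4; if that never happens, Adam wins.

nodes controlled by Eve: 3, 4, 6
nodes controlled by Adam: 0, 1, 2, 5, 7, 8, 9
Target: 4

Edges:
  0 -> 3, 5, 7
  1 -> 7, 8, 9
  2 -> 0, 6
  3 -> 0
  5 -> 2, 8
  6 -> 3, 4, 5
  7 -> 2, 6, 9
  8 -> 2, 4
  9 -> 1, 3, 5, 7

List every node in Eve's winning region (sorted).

A0 = {4}
A1: add {6} — 6 (Eve) has 6→4.
A2 = A1; e.g. 0 (Adam) can still go to 3. Fixed point.
Eve's winning region = {4, 6}.

4, 6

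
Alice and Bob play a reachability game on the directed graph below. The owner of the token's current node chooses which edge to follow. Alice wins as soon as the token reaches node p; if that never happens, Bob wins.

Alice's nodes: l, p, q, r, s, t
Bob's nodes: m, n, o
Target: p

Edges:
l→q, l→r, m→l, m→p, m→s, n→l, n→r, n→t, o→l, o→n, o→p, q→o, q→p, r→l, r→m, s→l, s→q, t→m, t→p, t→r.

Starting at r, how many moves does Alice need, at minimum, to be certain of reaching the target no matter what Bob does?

3

A0 = {p}
A1: add {q, t} — q (Alice) has q→p; t (Alice) has t→p.
A2: add {l, s} — l (Alice) has l→q; s (Alice) has s→q.
A3: add {m, r} — m (Bob): all of {l, p, s} already in; r (Alice) has r→l.
r enters the attractor at level 3, so Alice can force the target in 3 moves from there.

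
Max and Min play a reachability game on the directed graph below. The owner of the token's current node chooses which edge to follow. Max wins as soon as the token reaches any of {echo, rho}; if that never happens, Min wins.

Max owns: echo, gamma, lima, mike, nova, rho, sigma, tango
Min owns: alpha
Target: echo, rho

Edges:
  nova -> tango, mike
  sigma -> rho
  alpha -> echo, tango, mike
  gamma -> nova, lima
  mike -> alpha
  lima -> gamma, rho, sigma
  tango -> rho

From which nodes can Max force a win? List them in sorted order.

echo, gamma, lima, nova, rho, sigma, tango

A0 = {echo, rho}
A1: add {lima, sigma, tango} — lima (Max) has lima→rho; tango (Max) has tango→rho; sigma (Max) has sigma→rho.
A2: add {gamma, nova} — nova (Max) has nova→tango; gamma (Max) has gamma→lima.
A3 = A2; e.g. alpha (Min) can still go to mike. Fixed point.
Max's winning region = {echo, gamma, lima, nova, rho, sigma, tango}.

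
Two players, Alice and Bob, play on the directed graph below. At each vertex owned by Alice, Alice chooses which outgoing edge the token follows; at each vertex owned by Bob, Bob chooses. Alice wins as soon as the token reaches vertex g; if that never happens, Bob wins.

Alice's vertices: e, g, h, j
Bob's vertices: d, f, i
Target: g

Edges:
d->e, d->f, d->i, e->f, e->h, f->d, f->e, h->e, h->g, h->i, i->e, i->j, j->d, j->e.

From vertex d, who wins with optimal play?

A0 = {g}
A1: add {h} — h (Alice) has h→g.
A2: add {e} — e (Alice) has e→h.
A3: add {j} — j (Alice) has j→e.
A4: add {i} — i (Bob): all of {e, j} already in.
A5 = A4; e.g. d (Bob) can still go to f. Fixed point.
d never enters the attractor, so Bob can avoid the target forever.

Bob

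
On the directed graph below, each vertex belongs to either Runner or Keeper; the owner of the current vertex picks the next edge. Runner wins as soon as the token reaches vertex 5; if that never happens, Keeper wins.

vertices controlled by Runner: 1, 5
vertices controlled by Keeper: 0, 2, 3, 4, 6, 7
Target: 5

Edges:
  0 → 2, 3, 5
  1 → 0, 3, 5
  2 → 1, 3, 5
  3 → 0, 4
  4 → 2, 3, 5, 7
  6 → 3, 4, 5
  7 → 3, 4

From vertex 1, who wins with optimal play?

Runner

A0 = {5}
A1: add {1} — 1 (Runner) has 1→5.
A2 = A1; e.g. 0 (Keeper) can still go to 2. Fixed point.
1 ∈ A1, so Runner can force the target.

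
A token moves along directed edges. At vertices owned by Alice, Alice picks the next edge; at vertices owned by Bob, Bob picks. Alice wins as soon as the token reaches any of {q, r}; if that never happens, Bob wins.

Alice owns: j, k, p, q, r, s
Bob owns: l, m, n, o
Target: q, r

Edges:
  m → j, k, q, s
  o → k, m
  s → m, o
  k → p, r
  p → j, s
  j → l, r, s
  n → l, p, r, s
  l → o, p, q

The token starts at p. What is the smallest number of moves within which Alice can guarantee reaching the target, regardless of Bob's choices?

A0 = {q, r}
A1: add {j, k} — j (Alice) has j→r; k (Alice) has k→r.
A2: add {p} — p (Alice) has p→j.
A3 = A2; e.g. l (Bob) can still go to o. Fixed point.
p enters the attractor at level 2, so Alice can force the target in 2 moves from there.

2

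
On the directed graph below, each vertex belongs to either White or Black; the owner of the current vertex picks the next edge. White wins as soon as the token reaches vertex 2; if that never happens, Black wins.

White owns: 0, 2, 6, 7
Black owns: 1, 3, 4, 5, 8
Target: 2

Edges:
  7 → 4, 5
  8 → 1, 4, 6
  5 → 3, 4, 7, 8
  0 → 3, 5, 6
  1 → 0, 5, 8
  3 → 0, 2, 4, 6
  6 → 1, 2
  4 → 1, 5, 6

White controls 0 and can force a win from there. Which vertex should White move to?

A0 = {2}
A1: add {6} — 6 (White) has 6→2.
A2: add {0} — 0 (White) has 0→6.
A3 = A2; e.g. 1 (Black) can still go to 5. Fixed point.
From 0, successor 6 is in the attractor (rank 1); the other successors 3, 5 are not.

6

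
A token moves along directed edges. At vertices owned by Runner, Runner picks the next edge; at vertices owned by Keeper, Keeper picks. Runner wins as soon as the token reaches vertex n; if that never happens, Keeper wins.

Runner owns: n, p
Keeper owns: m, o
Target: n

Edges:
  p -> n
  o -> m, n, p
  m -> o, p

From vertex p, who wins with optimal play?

Runner

A0 = {n}
A1: add {p} — p (Runner) has p→n.
A2 = A1; e.g. m (Keeper) can still go to o. Fixed point.
p ∈ A1, so Runner can force the target.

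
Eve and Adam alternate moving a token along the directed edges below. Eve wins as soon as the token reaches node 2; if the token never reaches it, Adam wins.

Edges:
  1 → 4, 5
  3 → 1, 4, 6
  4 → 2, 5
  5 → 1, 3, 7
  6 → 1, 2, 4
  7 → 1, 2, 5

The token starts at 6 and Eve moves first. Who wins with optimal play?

Eve

Track states (vertex, player-to-move).
A0 = {(2,Eve), (2,Adam)}
A1: add {(4,Eve), (6,Eve), (7,Eve)}.
(6,Eve) ∈ A1 ⇒ Eve forces the target.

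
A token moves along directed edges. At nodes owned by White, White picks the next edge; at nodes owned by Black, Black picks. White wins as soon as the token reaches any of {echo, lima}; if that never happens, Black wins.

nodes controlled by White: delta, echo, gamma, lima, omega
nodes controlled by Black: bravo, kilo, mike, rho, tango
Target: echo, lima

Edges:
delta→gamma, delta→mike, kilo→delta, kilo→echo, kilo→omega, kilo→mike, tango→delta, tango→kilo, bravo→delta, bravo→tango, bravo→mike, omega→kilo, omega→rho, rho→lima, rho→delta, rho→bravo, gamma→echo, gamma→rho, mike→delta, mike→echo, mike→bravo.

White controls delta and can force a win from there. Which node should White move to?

gamma

A0 = {echo, lima}
A1: add {gamma} — gamma (White) has gamma→echo.
A2: add {delta} — delta (White) has delta→gamma.
A3 = A2; e.g. kilo (Black) can still go to omega. Fixed point.
From delta, successor gamma is in the attractor (rank 1); the other successor mike is not.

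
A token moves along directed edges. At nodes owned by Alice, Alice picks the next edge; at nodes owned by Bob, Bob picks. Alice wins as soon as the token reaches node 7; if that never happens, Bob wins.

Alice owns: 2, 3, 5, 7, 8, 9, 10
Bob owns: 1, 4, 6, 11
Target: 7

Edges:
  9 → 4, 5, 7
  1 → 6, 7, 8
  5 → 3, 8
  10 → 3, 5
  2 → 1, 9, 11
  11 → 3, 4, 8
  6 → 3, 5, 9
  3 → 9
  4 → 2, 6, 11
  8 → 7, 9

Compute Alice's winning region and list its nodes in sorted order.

1, 2, 3, 5, 6, 7, 8, 9, 10

A0 = {7}
A1: add {8, 9} — 8 (Alice) has 8→7; 9 (Alice) has 9→7.
A2: add {2, 3, 5} — 2 (Alice) has 2→9; 3 (Alice) has 3→9; 5 (Alice) has 5→8.
A3: add {6, 10} — 6 (Bob): all of {3, 5, 9} already in; 10 (Alice) has 10→3.
A4: add {1} — 1 (Bob): all of {6, 7, 8} already in.
A5 = A4; e.g. 4 (Bob) can still go to 11. Fixed point.
Alice's winning region = {1, 2, 3, 5, 6, 7, 8, 9, 10}.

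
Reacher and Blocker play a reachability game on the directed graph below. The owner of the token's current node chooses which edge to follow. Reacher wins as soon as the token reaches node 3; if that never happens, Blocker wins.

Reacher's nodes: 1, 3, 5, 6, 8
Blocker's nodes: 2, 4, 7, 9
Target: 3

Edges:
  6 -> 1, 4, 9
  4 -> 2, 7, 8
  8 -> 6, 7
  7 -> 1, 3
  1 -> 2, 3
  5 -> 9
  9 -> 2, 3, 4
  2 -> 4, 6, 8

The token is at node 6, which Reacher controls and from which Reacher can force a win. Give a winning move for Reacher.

1

A0 = {3}
A1: add {1} — 1 (Reacher) has 1→3.
A2: add {6, 7} — 6 (Reacher) has 6→1; 7 (Blocker): all of {1, 3} already in.
A3: add {8} — 8 (Reacher) has 8→6.
A4 = A3; e.g. 2 (Blocker) can still go to 4. Fixed point.
From 6, successor 1 is in the attractor (rank 1); the other successors 4, 9 are not.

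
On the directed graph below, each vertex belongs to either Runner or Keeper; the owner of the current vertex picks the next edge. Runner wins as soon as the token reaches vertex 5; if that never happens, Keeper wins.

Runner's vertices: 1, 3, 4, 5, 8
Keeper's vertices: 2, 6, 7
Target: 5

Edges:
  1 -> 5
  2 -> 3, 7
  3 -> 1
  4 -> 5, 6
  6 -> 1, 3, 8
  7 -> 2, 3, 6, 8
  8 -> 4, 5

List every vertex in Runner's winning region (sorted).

A0 = {5}
A1: add {1, 4, 8} — 1 (Runner) has 1→5; 4 (Runner) has 4→5; 8 (Runner) has 8→5.
A2: add {3} — 3 (Runner) has 3→1.
A3: add {6} — 6 (Keeper): all of {1, 3, 8} already in.
A4 = A3; e.g. 2 (Keeper) can still go to 7. Fixed point.
Runner's winning region = {1, 3, 4, 5, 6, 8}.

1, 3, 4, 5, 6, 8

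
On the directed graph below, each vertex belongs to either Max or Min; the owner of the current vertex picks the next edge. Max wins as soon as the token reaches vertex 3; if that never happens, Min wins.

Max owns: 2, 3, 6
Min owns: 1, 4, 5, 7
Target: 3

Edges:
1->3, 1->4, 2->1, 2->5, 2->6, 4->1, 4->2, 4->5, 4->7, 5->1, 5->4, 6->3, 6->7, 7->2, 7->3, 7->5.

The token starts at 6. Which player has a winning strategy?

Max

A0 = {3}
A1: add {6} — 6 (Max) has 6→3.
6 ∈ A1, so Max can force the target.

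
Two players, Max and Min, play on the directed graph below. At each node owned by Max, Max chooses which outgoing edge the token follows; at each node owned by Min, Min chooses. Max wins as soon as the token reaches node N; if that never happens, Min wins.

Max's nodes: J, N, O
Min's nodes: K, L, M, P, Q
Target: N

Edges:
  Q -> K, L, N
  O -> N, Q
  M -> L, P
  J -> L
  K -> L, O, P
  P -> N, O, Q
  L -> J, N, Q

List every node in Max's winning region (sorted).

N, O

A0 = {N}
A1: add {O} — O (Max) has O→N.
A2 = A1; e.g. J (Max) has no edge into A1. Fixed point.
Max's winning region = {N, O}.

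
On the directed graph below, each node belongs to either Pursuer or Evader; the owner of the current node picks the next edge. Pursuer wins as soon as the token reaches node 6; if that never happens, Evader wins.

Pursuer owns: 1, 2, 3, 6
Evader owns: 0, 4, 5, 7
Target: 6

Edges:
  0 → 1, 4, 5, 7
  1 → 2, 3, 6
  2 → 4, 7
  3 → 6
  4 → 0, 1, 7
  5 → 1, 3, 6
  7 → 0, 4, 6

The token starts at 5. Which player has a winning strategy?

Pursuer

A0 = {6}
A1: add {1, 3} — 1 (Pursuer) has 1→6; 3 (Pursuer) has 3→6.
A2: add {5} — 5 (Evader): all of {1, 3, 6} already in.
A3 = A2; e.g. 0 (Evader) can still go to 4. Fixed point.
5 ∈ A2, so Pursuer can force the target.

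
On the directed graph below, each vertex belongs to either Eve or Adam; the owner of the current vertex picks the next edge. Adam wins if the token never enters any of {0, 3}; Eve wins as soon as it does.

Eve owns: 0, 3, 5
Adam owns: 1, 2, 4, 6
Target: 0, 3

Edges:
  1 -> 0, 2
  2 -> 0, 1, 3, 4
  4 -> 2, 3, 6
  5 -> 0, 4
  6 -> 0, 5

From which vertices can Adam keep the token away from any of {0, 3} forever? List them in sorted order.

1, 2, 4

A0 = {0, 3}
A1: add {5} — 5 (Eve) has 5→0.
A2: add {6} — 6 (Adam): all of {0, 5} already in.
A3 = A2; e.g. 1 (Adam) can still go to 2. Fixed point.
Eve's attractor = {0, 3, 5, 6}; Adam avoids the target exactly from the complement.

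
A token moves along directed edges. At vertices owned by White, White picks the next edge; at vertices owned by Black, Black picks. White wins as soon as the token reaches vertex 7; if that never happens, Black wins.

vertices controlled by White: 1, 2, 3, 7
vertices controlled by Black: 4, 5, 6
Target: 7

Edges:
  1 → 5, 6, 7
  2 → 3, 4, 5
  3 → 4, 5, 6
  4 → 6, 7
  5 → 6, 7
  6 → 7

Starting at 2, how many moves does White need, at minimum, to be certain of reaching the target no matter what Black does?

A0 = {7}
A1: add {1, 6} — 1 (White) has 1→7; 6 (Black): all of {7} already in.
A2: add {3, 4, 5} — 3 (White) has 3→6; 4 (Black): all of {6, 7} already in; 5 (Black): all of {6, 7} already in.
A3: add {2} — 2 (White) has 2→3.
A3 = all vertices. Fixed point.
2 enters the attractor at level 3, so White can force the target in 3 moves from there.

3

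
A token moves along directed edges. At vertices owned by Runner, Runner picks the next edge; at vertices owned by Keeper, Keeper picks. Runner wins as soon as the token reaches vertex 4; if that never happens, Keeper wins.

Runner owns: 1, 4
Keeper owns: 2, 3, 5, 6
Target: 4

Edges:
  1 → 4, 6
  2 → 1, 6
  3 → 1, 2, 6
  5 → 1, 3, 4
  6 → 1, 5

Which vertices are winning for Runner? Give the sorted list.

A0 = {4}
A1: add {1} — 1 (Runner) has 1→4.
A2 = A1; e.g. 2 (Keeper) can still go to 6. Fixed point.
Runner's winning region = {1, 4}.

1, 4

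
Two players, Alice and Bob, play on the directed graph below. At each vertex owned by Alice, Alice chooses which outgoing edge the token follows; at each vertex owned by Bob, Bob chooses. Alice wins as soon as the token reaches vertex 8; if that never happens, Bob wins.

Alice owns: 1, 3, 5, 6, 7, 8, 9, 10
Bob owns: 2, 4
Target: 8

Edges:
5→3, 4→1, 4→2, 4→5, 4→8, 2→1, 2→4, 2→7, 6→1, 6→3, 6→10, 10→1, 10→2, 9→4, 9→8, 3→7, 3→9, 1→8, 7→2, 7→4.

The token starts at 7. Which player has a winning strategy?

Bob

A0 = {8}
A1: add {1, 9} — 1 (Alice) has 1→8; 9 (Alice) has 9→8.
A2: add {3, 6, 10} — 3 (Alice) has 3→9; 6 (Alice) has 6→1; 10 (Alice) has 10→1.
A3: add {5} — 5 (Alice) has 5→3.
A4 = A3; e.g. 2 (Bob) can still go to 4. Fixed point.
7 never enters the attractor, so Bob can avoid the target forever.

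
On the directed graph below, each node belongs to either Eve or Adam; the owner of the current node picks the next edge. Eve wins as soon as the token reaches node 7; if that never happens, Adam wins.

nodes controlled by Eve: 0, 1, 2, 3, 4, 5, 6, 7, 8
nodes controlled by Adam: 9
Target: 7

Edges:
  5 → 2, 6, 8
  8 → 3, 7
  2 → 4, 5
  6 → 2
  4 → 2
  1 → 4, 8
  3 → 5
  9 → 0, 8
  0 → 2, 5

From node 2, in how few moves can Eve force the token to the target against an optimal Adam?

3

A0 = {7}
A1: add {8} — 8 (Eve) has 8→7.
A2: add {1, 5} — 1 (Eve) has 1→8; 5 (Eve) has 5→8.
A3: add {0, 2, 3} — 0 (Eve) has 0→5; 2 (Eve) has 2→5; 3 (Eve) has 3→5.
2 enters the attractor at level 3, so Eve can force the target in 3 moves from there.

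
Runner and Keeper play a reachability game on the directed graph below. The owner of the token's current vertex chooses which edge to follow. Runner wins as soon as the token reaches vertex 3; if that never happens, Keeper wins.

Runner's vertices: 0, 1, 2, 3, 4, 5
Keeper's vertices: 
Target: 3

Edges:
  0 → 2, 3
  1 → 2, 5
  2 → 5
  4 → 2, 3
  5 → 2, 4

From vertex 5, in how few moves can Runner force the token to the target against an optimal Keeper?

A0 = {3}
A1: add {0, 4} — 0 (Runner) has 0→3; 4 (Runner) has 4→3.
A2: add {5} — 5 (Runner) has 5→4.
5 enters the attractor at level 2, so Runner can force the target in 2 moves from there.

2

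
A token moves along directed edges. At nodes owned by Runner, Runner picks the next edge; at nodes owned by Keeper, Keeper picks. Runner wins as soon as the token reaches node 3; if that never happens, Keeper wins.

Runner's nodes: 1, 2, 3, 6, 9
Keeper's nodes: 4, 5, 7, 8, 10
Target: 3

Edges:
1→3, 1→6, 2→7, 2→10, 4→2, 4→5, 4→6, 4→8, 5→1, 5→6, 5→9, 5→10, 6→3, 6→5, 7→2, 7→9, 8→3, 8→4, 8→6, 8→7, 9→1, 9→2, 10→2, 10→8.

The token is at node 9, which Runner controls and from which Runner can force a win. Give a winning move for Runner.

1

A0 = {3}
A1: add {1, 6} — 1 (Runner) has 1→3; 6 (Runner) has 6→3.
A2: add {9} — 9 (Runner) has 9→1.
A3 = A2; e.g. 2 (Runner) has no edge into A2. Fixed point.
From 9, successor 1 is in the attractor (rank 1); the other successor 2 is not.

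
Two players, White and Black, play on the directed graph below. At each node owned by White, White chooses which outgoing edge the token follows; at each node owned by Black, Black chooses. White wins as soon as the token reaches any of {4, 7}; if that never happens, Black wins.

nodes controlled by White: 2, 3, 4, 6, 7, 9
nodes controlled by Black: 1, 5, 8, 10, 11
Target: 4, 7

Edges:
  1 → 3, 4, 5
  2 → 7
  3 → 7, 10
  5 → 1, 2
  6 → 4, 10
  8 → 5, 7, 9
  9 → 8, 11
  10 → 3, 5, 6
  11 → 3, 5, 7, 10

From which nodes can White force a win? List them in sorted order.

2, 3, 4, 6, 7

A0 = {4, 7}
A1: add {2, 3, 6} — 2 (White) has 2→7; 3 (White) has 3→7; 6 (White) has 6→4.
A2 = A1; e.g. 1 (Black) can still go to 5. Fixed point.
White's winning region = {2, 3, 4, 6, 7}.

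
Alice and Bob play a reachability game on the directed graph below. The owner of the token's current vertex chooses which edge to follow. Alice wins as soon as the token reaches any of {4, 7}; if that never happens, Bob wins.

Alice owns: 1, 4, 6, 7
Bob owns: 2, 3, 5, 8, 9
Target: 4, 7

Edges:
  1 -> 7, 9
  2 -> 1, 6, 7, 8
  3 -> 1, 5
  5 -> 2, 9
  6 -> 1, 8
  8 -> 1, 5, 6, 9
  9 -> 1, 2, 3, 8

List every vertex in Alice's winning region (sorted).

A0 = {4, 7}
A1: add {1} — 1 (Alice) has 1→7.
A2: add {6} — 6 (Alice) has 6→1.
A3 = A2; e.g. 2 (Bob) can still go to 8. Fixed point.
Alice's winning region = {1, 4, 6, 7}.

1, 4, 6, 7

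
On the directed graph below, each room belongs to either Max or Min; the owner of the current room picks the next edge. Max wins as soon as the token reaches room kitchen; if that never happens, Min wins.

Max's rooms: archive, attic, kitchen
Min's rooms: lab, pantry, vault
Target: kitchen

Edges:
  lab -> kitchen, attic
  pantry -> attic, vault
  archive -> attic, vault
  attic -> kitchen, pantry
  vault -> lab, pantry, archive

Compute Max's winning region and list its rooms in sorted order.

A0 = {kitchen}
A1: add {attic} — attic (Max) has attic→kitchen.
A2: add {archive, lab} — lab (Min): all of {kitchen, attic} already in; archive (Max) has archive→attic.
A3 = A2; e.g. pantry (Min) can still go to vault. Fixed point.
Max's winning region = {archive, attic, kitchen, lab}.

archive, attic, kitchen, lab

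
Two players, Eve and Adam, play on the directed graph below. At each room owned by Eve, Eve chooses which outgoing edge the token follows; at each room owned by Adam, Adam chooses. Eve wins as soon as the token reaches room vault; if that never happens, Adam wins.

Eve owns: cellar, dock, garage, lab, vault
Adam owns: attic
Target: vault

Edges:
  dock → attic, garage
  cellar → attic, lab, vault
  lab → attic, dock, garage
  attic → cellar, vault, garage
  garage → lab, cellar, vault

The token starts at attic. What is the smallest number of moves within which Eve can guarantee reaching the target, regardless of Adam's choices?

2

A0 = {vault}
A1: add {cellar, garage} — cellar (Eve) has cellar→vault; garage (Eve) has garage→vault.
A2: add {attic, dock, lab} — attic (Adam): all of {cellar, vault, garage} already in; lab (Eve) has lab→garage; dock (Eve) has dock→garage.
A2 = all vertices. Fixed point.
attic enters the attractor at level 2, so Eve can force the target in 2 moves from there.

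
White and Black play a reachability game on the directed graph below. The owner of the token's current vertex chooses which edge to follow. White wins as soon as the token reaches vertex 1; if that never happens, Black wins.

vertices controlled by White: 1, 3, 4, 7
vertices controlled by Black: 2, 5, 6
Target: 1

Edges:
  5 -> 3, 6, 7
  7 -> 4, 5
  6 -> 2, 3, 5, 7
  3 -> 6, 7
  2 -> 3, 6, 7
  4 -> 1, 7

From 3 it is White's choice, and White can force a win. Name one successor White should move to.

A0 = {1}
A1: add {4} — 4 (White) has 4→1.
A2: add {7} — 7 (White) has 7→4.
A3: add {3} — 3 (White) has 3→7.
A4 = A3; e.g. 2 (Black) can still go to 6. Fixed point.
From 3, successor 7 is in the attractor (rank 2); the other successor 6 is not.

7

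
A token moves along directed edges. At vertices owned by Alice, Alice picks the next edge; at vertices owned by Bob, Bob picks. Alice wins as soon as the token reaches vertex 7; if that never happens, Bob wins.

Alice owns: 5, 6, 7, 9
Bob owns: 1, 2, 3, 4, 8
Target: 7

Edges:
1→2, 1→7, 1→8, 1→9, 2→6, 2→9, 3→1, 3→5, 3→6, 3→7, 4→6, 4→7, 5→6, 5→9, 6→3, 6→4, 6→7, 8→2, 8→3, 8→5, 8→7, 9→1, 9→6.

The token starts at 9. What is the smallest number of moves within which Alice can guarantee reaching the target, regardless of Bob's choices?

2

A0 = {7}
A1: add {6} — 6 (Alice) has 6→7.
A2: add {4, 5, 9} — 4 (Bob): all of {6, 7} already in; 5 (Alice) has 5→6; 9 (Alice) has 9→6.
9 enters the attractor at level 2, so Alice can force the target in 2 moves from there.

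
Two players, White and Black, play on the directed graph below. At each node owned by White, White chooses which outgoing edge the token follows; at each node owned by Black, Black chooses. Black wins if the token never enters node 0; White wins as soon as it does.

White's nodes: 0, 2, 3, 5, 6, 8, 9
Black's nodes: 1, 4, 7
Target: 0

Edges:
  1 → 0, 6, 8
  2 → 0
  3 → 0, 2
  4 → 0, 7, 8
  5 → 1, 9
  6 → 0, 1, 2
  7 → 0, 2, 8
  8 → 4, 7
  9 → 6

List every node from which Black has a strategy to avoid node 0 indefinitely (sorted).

A0 = {0}
A1: add {2, 3, 6} — 2 (White) has 2→0; 3 (White) has 3→0; 6 (White) has 6→0.
A2: add {9} — 9 (White) has 9→6.
A3: add {5} — 5 (White) has 5→9.
A4 = A3; e.g. 1 (Black) can still go to 8. Fixed point.
White's attractor = {0, 2, 3, 5, 6, 9}; Black avoids the target exactly from the complement.

1, 4, 7, 8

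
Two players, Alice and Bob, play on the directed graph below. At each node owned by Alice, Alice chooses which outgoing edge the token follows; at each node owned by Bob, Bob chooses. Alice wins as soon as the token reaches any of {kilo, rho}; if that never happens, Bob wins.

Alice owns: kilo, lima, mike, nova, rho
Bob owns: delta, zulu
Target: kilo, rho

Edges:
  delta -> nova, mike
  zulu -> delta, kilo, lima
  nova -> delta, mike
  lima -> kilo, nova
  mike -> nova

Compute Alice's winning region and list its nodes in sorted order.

A0 = {kilo, rho}
A1: add {lima} — lima (Alice) has lima→kilo.
A2 = A1; e.g. delta (Bob) can still go to nova. Fixed point.
Alice's winning region = {kilo, lima, rho}.

kilo, lima, rho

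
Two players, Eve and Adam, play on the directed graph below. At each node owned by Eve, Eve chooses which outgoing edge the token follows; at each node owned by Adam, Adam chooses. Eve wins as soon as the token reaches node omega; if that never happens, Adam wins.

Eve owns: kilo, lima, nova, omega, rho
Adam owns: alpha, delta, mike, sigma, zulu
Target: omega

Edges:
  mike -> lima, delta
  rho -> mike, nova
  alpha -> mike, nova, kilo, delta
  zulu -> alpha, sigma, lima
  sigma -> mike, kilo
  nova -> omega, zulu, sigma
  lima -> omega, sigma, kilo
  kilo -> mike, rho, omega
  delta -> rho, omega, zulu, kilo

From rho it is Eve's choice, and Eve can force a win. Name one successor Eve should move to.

A0 = {omega}
A1: add {kilo, lima, nova} — nova (Eve) has nova→omega; lima (Eve) has lima→omega; kilo (Eve) has kilo→omega.
A2: add {rho} — rho (Eve) has rho→nova.
A3 = A2; e.g. mike (Adam) can still go to delta. Fixed point.
From rho, successor nova is in the attractor (rank 1); the other successor mike is not.

nova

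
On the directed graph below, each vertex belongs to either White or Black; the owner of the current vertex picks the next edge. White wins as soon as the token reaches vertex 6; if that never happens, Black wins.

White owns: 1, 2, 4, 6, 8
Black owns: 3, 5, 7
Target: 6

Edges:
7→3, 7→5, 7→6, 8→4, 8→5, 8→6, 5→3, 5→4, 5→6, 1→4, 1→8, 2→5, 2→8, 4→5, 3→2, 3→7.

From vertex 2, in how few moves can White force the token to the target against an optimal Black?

2

A0 = {6}
A1: add {8} — 8 (White) has 8→6.
A2: add {1, 2} — 1 (White) has 1→8; 2 (White) has 2→8.
A3 = A2; e.g. 3 (Black) can still go to 7. Fixed point.
2 enters the attractor at level 2, so White can force the target in 2 moves from there.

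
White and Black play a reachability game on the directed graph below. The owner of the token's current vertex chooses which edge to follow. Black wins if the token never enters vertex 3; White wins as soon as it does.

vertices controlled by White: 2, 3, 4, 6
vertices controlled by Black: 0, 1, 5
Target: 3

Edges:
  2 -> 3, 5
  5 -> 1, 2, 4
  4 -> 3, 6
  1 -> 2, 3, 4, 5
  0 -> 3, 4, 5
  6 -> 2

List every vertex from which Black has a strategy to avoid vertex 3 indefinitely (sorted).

A0 = {3}
A1: add {2, 4} — 2 (White) has 2→3; 4 (White) has 4→3.
A2: add {6} — 6 (White) has 6→2.
A3 = A2; e.g. 0 (Black) can still go to 5. Fixed point.
White's attractor = {2, 3, 4, 6}; Black avoids the target exactly from the complement.

0, 1, 5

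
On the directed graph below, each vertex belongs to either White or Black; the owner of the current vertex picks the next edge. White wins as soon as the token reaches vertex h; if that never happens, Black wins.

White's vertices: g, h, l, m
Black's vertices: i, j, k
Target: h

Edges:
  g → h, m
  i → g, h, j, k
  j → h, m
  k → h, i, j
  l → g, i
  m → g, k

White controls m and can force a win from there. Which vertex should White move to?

A0 = {h}
A1: add {g} — g (White) has g→h.
A2: add {l, m} — l (White) has l→g; m (White) has m→g.
A3: add {j} — j (Black): all of {h, m} already in.
A4 = A3; e.g. i (Black) can still go to k. Fixed point.
From m, successor g is in the attractor (rank 1); the other successor k is not.

g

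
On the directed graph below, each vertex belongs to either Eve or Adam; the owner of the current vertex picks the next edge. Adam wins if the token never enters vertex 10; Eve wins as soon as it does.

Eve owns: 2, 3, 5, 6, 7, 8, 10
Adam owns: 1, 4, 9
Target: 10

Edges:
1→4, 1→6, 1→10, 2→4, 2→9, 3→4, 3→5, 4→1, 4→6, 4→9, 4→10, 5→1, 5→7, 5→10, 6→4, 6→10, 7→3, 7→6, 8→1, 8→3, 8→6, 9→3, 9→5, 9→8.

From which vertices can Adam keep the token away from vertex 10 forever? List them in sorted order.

A0 = {10}
A1: add {5, 6} — 5 (Eve) has 5→10; 6 (Eve) has 6→10.
A2: add {3, 7, 8} — 3 (Eve) has 3→5; 7 (Eve) has 7→6; 8 (Eve) has 8→6.
A3: add {9} — 9 (Adam): all of {3, 5, 8} already in.
A4: add {2} — 2 (Eve) has 2→9.
A5 = A4; e.g. 1 (Adam) can still go to 4. Fixed point.
Eve's attractor = {2, 3, 5, 6, 7, 8, 9, 10}; Adam avoids the target exactly from the complement.

1, 4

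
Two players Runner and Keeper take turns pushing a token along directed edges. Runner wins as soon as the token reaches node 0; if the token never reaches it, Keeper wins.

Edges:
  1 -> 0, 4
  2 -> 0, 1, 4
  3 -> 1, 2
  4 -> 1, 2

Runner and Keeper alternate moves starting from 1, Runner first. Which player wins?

Track states (vertex, player-to-move).
A0 = {(0,Runner), (0,Keeper)}
A1: add {(1,Runner), (2,Runner)}.
(1,Runner) ∈ A1 ⇒ Runner forces the target.

Runner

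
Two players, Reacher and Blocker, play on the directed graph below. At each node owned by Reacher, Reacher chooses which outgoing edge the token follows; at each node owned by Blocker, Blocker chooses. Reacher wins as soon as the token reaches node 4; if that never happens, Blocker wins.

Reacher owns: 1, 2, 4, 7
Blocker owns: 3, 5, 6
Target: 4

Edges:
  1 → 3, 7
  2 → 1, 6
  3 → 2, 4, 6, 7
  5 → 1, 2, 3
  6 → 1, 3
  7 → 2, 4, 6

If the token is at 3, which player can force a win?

Blocker

A0 = {4}
A1: add {7} — 7 (Reacher) has 7→4.
A2: add {1} — 1 (Reacher) has 1→7.
A3: add {2} — 2 (Reacher) has 2→1.
A4 = A3; e.g. 3 (Blocker) can still go to 6. Fixed point.
3 never enters the attractor, so Blocker can avoid the target forever.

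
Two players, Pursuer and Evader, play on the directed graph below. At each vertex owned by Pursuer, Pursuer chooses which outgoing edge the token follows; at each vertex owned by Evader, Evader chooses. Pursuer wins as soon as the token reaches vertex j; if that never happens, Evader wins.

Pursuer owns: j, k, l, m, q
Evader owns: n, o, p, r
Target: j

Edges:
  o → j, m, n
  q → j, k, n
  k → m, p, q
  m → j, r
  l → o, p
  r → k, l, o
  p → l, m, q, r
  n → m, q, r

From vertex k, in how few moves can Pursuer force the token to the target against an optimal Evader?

A0 = {j}
A1: add {m, q} — m (Pursuer) has m→j; q (Pursuer) has q→j.
A2: add {k} — k (Pursuer) has k→m.
A3 = A2; e.g. l (Pursuer) has no edge into A2. Fixed point.
k enters the attractor at level 2, so Pursuer can force the target in 2 moves from there.

2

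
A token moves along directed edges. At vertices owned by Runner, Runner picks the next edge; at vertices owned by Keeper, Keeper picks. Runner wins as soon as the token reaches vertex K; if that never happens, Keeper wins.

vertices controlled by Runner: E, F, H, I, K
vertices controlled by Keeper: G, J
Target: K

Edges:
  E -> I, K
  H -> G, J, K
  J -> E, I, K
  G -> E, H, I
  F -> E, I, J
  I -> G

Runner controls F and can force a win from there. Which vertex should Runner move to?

E

A0 = {K}
A1: add {E, H} — E (Runner) has E→K; H (Runner) has H→K.
A2: add {F} — F (Runner) has F→E.
A3 = A2; e.g. G (Keeper) can still go to I. Fixed point.
From F, successor E is in the attractor (rank 1); the other successors I, J are not.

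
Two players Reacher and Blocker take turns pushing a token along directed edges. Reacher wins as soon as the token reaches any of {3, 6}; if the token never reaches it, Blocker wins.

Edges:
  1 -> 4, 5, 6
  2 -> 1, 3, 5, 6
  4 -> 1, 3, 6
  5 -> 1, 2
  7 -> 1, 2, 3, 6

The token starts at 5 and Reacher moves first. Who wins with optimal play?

Blocker

Track states (vertex, player-to-move).
A0 = {(3,Reacher), (3,Blocker), (6,Reacher), (6,Blocker)}
A1: add {(1,Reacher), (2,Reacher), (4,Reacher), (7,Reacher)}.
A2: add {(4,Blocker), (5,Blocker), (7,Blocker)}.
A3 = A2; e.g. (1,Blocker) stays out. (5,Reacher) never enters ⇒ Blocker avoids the target.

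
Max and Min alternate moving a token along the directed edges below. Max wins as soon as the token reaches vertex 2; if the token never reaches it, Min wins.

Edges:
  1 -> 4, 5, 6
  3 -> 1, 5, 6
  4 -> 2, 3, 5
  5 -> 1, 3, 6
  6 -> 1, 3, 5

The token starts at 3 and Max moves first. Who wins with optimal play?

Min

Track states (vertex, player-to-move).
A0 = {(2,Max), (2,Min)}
A1: add {(4,Max)}.
A2 = A1; e.g. (1,Max) stays out. (3,Max) never enters ⇒ Min avoids the target.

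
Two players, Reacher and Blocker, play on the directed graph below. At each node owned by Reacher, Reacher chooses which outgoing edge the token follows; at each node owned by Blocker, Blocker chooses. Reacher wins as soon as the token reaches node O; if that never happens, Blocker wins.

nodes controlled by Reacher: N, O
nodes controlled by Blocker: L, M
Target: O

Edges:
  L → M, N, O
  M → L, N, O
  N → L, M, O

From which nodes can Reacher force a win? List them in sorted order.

N, O

A0 = {O}
A1: add {N} — N (Reacher) has N→O.
A2 = A1; e.g. L (Blocker) can still go to M. Fixed point.
Reacher's winning region = {N, O}.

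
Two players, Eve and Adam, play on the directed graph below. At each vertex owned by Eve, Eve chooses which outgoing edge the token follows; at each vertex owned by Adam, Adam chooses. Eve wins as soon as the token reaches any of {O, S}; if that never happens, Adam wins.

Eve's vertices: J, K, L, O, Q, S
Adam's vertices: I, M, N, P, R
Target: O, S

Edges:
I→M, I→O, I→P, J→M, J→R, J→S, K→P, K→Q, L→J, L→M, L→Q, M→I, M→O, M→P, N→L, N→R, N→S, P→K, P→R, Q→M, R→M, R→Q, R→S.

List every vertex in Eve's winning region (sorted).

A0 = {O, S}
A1: add {J} — J (Eve) has J→S.
A2: add {L} — L (Eve) has L→J.
A3 = A2; e.g. I (Adam) can still go to M. Fixed point.
Eve's winning region = {J, L, O, S}.

J, L, O, S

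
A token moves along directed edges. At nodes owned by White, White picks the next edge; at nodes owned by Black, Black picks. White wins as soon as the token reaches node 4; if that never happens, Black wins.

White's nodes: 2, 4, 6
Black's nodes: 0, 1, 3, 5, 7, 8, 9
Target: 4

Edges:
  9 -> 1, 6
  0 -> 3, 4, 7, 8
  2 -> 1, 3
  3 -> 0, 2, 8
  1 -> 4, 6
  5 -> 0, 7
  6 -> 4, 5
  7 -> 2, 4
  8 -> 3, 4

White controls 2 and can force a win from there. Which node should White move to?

A0 = {4}
A1: add {6} — 6 (White) has 6→4.
A2: add {1} — 1 (Black): all of {4, 6} already in.
A3: add {2, 9} — 2 (White) has 2→1; 9 (Black): all of {1, 6} already in.
A4: add {7} — 7 (Black): all of {2, 4} already in.
A5 = A4; e.g. 0 (Black) can still go to 3. Fixed point.
From 2, successor 1 is in the attractor (rank 2); the other successor 3 is not.

1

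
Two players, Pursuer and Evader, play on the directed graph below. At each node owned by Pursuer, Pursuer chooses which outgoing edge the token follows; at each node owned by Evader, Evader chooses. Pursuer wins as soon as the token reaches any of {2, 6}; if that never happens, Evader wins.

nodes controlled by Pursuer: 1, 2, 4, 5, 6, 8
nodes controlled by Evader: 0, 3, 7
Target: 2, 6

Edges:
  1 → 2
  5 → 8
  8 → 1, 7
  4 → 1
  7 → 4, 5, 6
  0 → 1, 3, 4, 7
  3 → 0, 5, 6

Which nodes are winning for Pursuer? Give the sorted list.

A0 = {2, 6}
A1: add {1} — 1 (Pursuer) has 1→2.
A2: add {4, 8} — 4 (Pursuer) has 4→1; 8 (Pursuer) has 8→1.
A3: add {5} — 5 (Pursuer) has 5→8.
A4: add {7} — 7 (Evader): all of {4, 5, 6} already in.
A5 = A4; e.g. 0 (Evader) can still go to 3. Fixed point.
Pursuer's winning region = {1, 2, 4, 5, 6, 7, 8}.

1, 2, 4, 5, 6, 7, 8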